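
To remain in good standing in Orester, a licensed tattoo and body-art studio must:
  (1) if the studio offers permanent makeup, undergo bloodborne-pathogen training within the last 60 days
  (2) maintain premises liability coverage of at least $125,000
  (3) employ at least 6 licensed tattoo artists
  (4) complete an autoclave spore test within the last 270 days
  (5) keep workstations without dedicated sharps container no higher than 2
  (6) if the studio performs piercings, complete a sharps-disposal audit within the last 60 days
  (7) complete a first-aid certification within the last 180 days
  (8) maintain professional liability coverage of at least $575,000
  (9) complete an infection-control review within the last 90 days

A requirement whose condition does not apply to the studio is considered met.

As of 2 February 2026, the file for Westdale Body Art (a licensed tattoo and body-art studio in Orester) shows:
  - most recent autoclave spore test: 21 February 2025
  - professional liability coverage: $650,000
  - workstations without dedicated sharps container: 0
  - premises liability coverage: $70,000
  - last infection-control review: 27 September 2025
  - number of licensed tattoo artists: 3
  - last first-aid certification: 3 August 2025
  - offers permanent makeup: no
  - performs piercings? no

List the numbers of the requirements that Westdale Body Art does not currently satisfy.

1. condition 'offers permanent makeup' does not hold → requirement n/a → met
2. premises liability coverage $70,000 < $125,000 → not met
3. licensed tattoo artists 3 < 6 → not met
4. autoclave spore test 346 days ago vs limit 270 → not met
5. workstations without dedicated sharps container 0 ≤ 2 → met
6. condition 'performs piercings' does not hold → requirement n/a → met
7. first-aid certification 183 days ago vs limit 180 → not met
8. professional liability coverage $650,000 ≥ $575,000 → met
9. infection-control review 128 days ago vs limit 90 → not met
Not met: 2, 3, 4, 7, 9

2, 3, 4, 7, 9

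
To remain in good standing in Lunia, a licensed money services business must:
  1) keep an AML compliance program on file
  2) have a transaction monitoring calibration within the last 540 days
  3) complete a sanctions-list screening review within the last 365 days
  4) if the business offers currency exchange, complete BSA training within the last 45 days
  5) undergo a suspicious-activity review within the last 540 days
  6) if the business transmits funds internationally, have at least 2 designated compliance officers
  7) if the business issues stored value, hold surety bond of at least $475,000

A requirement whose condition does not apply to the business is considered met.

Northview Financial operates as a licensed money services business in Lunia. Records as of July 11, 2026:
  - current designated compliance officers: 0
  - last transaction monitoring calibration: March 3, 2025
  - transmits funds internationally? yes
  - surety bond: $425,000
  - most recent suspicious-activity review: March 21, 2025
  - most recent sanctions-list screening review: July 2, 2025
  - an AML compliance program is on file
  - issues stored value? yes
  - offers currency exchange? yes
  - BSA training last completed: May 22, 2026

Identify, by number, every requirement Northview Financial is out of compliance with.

1. AML compliance program present → met
2. transaction monitoring calibration 495 days ago vs limit 540 → met
3. sanctions-list screening review 374 days ago vs limit 365 → not met
4. condition 'offers currency exchange' holds; BSA training 50 days ago vs limit 45 → not met
5. suspicious-activity review 477 days ago vs limit 540 → met
6. condition 'transmits funds internationally' holds; designated compliance officers 0 < 2 → not met
7. condition 'issues stored value' holds; surety bond $425,000 < $475,000 → not met
Not met: 3, 4, 6, 7

3, 4, 6, 7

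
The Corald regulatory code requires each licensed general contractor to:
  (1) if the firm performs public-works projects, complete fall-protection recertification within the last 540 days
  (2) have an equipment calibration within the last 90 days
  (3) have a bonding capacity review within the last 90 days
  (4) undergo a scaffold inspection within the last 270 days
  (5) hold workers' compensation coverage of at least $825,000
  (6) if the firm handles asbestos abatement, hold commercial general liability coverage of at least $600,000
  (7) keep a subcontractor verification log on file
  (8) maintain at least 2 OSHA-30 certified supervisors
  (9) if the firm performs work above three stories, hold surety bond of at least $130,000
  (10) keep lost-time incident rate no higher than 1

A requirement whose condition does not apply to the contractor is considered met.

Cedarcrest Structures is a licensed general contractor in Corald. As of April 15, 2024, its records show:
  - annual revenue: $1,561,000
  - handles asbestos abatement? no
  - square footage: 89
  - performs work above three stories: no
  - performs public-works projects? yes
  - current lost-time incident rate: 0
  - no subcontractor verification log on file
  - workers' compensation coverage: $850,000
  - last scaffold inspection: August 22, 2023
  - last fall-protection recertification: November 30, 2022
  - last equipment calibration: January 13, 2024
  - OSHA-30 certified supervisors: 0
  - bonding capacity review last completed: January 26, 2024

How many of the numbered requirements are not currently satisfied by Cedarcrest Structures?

1. condition 'performs public-works projects' holds; fall-protection recertification 502 days ago vs limit 540 → met
2. equipment calibration 93 days ago vs limit 90 → not met
3. bonding capacity review 80 days ago vs limit 90 → met
4. scaffold inspection 237 days ago vs limit 270 → met
5. workers' compensation coverage $850,000 ≥ $825,000 → met
6. condition 'handles asbestos abatement' does not hold → requirement n/a → met
7. subcontractor verification log absent → not met
8. OSHA-30 certified supervisors 0 < 2 → not met
9. condition 'performs work above three stories' does not hold → requirement n/a → met
10. lost-time incident rate 0 ≤ 1 → met
Not met: 3 of 10

3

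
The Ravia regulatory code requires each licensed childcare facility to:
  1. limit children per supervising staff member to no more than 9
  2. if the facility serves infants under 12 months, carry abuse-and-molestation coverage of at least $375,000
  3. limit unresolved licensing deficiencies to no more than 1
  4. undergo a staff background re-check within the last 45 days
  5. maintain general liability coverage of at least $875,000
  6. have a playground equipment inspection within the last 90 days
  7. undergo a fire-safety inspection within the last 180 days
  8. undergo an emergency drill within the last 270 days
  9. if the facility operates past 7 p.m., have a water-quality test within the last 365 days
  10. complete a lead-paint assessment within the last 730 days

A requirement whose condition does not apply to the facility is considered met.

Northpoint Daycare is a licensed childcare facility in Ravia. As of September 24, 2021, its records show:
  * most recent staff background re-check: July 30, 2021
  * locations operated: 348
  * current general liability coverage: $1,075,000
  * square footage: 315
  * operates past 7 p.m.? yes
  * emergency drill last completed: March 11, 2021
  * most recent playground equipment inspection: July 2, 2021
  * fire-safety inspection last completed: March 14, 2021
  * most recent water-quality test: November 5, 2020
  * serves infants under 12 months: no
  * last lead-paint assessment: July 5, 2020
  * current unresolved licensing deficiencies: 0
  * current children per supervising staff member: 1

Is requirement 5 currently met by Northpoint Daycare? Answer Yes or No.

Yes

5. general liability coverage $1,075,000 ≥ $875,000 → met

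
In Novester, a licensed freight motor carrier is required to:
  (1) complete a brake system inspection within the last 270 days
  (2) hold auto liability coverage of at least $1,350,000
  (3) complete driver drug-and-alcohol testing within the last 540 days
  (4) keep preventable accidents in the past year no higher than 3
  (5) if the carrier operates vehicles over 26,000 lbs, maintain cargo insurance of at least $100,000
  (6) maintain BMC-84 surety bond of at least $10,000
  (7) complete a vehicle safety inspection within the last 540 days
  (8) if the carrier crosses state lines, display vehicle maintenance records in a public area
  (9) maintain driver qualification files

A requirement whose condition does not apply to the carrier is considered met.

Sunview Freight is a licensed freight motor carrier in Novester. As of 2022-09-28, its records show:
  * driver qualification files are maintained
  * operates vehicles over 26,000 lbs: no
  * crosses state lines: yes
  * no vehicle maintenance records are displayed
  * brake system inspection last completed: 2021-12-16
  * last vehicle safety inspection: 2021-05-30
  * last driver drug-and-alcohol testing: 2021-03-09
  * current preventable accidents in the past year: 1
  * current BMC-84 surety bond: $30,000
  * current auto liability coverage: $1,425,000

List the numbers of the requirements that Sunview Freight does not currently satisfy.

1, 3, 8

1. brake system inspection 286 days ago vs limit 270 → not met
2. auto liability coverage $1,425,000 ≥ $1,350,000 → met
3. driver drug-and-alcohol testing 568 days ago vs limit 540 → not met
4. preventable accidents in the past year 1 ≤ 3 → met
5. condition 'operates vehicles over 26,000 lbs' does not hold → requirement n/a → met
6. BMC-84 surety bond $30,000 ≥ $10,000 → met
7. vehicle safety inspection 486 days ago vs limit 540 → met
8. condition 'crosses state lines' holds; vehicle maintenance records absent → not met
9. driver qualification files present → met
Not met: 1, 3, 8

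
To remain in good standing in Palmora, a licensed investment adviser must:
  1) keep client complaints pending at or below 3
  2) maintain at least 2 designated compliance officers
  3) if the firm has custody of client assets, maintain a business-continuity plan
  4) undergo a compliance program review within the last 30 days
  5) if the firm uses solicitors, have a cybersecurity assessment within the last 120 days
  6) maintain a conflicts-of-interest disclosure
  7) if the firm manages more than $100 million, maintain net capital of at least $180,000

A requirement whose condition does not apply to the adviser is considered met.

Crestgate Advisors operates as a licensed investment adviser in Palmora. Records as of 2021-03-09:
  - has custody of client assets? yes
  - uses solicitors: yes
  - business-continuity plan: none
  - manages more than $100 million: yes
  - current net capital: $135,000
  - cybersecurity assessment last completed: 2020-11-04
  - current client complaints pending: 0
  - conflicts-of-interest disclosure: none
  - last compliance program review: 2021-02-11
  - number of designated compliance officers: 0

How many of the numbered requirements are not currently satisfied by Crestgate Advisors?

5

1. client complaints pending 0 ≤ 3 → met
2. designated compliance officers 0 < 2 → not met
3. condition 'has custody of client assets' holds; business-continuity plan absent → not met
4. compliance program review 26 days ago vs limit 30 → met
5. condition 'uses solicitors' holds; cybersecurity assessment 125 days ago vs limit 120 → not met
6. conflicts-of-interest disclosure absent → not met
7. condition 'manages more than $100 million' holds; net capital $135,000 < $180,000 → not met
Not met: 5 of 7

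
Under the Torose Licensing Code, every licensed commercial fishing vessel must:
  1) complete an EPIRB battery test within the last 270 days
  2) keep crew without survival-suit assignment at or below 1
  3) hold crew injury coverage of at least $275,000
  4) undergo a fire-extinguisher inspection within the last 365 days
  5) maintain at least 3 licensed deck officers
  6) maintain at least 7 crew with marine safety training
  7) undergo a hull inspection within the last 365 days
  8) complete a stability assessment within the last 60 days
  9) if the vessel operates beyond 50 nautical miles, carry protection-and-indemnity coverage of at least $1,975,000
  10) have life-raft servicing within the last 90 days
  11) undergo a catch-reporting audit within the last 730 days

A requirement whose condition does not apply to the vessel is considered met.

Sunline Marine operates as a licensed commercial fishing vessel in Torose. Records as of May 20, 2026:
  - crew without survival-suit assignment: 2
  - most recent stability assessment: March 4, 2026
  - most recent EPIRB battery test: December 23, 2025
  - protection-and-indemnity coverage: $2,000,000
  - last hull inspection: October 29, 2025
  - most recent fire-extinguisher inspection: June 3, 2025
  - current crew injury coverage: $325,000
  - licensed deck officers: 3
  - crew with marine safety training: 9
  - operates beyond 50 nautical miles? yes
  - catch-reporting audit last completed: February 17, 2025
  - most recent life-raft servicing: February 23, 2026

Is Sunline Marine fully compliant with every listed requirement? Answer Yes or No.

No

1. EPIRB battery test 148 days ago vs limit 270 → met
2. crew without survival-suit assignment 2 > 1 → not met
3. crew injury coverage $325,000 ≥ $275,000 → met
4. fire-extinguisher inspection 351 days ago vs limit 365 → met
5. licensed deck officers 3 ≥ 3 → met
6. crew with marine safety training 9 ≥ 7 → met
7. hull inspection 203 days ago vs limit 365 → met
8. stability assessment 77 days ago vs limit 60 → not met
9. condition 'operates beyond 50 nautical miles' holds; protection-and-indemnity coverage $2,000,000 ≥ $1,975,000 → met
10. life-raft servicing 86 days ago vs limit 90 → met
11. catch-reporting audit 457 days ago vs limit 730 → met
Not met: 2, 8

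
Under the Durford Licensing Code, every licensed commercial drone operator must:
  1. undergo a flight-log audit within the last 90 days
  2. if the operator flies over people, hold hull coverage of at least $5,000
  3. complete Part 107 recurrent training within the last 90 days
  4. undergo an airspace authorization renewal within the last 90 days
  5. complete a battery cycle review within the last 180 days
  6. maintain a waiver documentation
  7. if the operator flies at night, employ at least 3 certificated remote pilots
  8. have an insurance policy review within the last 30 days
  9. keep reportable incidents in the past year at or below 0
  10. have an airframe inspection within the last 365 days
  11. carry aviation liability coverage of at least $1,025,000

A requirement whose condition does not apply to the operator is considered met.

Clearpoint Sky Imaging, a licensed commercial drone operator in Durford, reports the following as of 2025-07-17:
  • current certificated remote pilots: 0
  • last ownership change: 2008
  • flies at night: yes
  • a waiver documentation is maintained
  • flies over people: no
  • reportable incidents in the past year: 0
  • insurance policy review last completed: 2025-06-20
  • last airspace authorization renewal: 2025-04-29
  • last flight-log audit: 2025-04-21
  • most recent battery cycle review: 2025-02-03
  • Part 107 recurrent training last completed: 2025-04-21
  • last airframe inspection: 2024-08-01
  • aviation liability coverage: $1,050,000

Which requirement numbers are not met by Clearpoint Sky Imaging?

7

1. flight-log audit 87 days ago vs limit 90 → met
2. condition 'flies over people' does not hold → requirement n/a → met
3. Part 107 recurrent training 87 days ago vs limit 90 → met
4. airspace authorization renewal 79 days ago vs limit 90 → met
5. battery cycle review 164 days ago vs limit 180 → met
6. waiver documentation present → met
7. condition 'flies at night' holds; certificated remote pilots 0 < 3 → not met
8. insurance policy review 27 days ago vs limit 30 → met
9. reportable incidents in the past year 0 ≤ 0 → met
10. airframe inspection 350 days ago vs limit 365 → met
11. aviation liability coverage $1,050,000 ≥ $1,025,000 → met
Not met: 7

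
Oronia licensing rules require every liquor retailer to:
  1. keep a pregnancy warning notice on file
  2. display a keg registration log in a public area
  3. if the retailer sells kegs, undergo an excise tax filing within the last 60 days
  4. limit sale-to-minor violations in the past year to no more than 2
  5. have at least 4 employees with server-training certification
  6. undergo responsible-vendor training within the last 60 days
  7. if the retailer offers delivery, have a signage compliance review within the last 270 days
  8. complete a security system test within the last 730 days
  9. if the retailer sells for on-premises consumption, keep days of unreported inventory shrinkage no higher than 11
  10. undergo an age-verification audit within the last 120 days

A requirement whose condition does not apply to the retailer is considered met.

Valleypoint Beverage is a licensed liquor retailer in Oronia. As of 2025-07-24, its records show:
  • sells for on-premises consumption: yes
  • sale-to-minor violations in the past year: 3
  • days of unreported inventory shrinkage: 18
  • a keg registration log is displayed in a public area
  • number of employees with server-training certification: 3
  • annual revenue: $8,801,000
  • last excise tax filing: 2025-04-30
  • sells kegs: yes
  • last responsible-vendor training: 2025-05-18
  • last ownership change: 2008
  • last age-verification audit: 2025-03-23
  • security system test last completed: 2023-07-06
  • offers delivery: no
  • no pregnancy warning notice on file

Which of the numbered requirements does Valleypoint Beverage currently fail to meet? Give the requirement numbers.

1, 3, 4, 5, 6, 8, 9, 10

1. pregnancy warning notice absent → not met
2. keg registration log present → met
3. condition 'sells kegs' holds; excise tax filing 85 days ago vs limit 60 → not met
4. sale-to-minor violations in the past year 3 > 2 → not met
5. employees with server-training certification 3 < 4 → not met
6. responsible-vendor training 67 days ago vs limit 60 → not met
7. condition 'offers delivery' does not hold → requirement n/a → met
8. security system test 749 days ago vs limit 730 → not met
9. condition 'sells for on-premises consumption' holds; days of unreported inventory shrinkage 18 > 11 → not met
10. age-verification audit 123 days ago vs limit 120 → not met
Not met: 1, 3, 4, 5, 6, 8, 9, 10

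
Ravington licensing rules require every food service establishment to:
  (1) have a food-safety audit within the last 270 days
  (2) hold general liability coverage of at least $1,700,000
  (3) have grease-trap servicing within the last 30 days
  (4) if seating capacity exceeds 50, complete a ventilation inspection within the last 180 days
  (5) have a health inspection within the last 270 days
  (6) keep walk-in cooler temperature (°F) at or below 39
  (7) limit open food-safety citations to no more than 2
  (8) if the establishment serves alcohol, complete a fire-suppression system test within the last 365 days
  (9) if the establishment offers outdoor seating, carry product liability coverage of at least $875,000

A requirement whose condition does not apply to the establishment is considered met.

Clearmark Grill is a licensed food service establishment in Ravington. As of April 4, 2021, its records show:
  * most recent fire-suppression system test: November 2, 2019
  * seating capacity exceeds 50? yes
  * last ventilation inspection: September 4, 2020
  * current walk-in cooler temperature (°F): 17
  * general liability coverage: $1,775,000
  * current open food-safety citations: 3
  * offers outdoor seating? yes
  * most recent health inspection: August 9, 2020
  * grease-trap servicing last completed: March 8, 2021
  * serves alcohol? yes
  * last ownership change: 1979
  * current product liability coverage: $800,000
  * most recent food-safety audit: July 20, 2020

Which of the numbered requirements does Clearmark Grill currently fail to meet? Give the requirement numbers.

4, 7, 8, 9

1. food-safety audit 258 days ago vs limit 270 → met
2. general liability coverage $1,775,000 ≥ $1,700,000 → met
3. grease-trap servicing 27 days ago vs limit 30 → met
4. condition 'seating capacity exceeds 50' holds; ventilation inspection 212 days ago vs limit 180 → not met
5. health inspection 238 days ago vs limit 270 → met
6. walk-in cooler temperature (°F) 17 ≤ 39 → met
7. open food-safety citations 3 > 2 → not met
8. condition 'serves alcohol' holds; fire-suppression system test 519 days ago vs limit 365 → not met
9. condition 'offers outdoor seating' holds; product liability coverage $800,000 < $875,000 → not met
Not met: 4, 7, 8, 9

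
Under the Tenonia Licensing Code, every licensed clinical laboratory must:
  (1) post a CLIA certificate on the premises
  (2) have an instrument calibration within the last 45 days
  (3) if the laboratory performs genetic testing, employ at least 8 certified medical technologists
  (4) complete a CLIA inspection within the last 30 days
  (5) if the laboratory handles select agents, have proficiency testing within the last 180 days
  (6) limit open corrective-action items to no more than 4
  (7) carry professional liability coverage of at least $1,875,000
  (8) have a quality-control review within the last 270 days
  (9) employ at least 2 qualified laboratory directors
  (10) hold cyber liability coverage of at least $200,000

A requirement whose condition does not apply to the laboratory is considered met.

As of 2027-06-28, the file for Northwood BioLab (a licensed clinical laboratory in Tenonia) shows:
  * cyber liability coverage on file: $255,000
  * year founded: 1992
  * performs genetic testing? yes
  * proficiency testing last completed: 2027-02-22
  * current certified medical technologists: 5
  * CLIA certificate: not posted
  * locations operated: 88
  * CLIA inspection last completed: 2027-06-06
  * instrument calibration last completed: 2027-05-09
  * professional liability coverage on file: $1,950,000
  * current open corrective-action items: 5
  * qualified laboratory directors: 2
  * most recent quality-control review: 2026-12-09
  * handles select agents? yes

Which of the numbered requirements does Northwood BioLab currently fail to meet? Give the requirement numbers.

1. CLIA certificate absent → not met
2. instrument calibration 50 days ago vs limit 45 → not met
3. condition 'performs genetic testing' holds; certified medical technologists 5 < 8 → not met
4. CLIA inspection 22 days ago vs limit 30 → met
5. condition 'handles select agents' holds; proficiency testing 126 days ago vs limit 180 → met
6. open corrective-action items 5 > 4 → not met
7. professional liability coverage $1,950,000 ≥ $1,875,000 → met
8. quality-control review 201 days ago vs limit 270 → met
9. qualified laboratory directors 2 ≥ 2 → met
10. cyber liability coverage $255,000 ≥ $200,000 → met
Not met: 1, 2, 3, 6

1, 2, 3, 6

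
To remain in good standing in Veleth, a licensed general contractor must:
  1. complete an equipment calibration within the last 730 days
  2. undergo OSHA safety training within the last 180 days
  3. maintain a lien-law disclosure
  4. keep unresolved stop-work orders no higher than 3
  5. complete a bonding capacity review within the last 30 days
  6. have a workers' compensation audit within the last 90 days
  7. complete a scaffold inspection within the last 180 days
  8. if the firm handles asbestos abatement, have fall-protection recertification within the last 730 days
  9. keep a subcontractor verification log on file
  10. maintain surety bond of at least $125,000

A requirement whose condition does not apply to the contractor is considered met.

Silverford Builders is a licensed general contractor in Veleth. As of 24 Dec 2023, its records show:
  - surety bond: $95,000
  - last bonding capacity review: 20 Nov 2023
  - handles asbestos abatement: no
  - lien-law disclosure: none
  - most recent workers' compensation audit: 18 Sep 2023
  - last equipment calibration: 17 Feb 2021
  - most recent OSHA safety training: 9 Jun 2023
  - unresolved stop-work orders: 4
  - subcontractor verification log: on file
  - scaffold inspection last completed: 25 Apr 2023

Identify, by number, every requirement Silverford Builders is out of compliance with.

1, 2, 3, 4, 5, 6, 7, 10

1. equipment calibration 1040 days ago vs limit 730 → not met
2. OSHA safety training 198 days ago vs limit 180 → not met
3. lien-law disclosure absent → not met
4. unresolved stop-work orders 4 > 3 → not met
5. bonding capacity review 34 days ago vs limit 30 → not met
6. workers' compensation audit 97 days ago vs limit 90 → not met
7. scaffold inspection 243 days ago vs limit 180 → not met
8. condition 'handles asbestos abatement' does not hold → requirement n/a → met
9. subcontractor verification log present → met
10. surety bond $95,000 < $125,000 → not met
Not met: 1, 2, 3, 4, 5, 6, 7, 10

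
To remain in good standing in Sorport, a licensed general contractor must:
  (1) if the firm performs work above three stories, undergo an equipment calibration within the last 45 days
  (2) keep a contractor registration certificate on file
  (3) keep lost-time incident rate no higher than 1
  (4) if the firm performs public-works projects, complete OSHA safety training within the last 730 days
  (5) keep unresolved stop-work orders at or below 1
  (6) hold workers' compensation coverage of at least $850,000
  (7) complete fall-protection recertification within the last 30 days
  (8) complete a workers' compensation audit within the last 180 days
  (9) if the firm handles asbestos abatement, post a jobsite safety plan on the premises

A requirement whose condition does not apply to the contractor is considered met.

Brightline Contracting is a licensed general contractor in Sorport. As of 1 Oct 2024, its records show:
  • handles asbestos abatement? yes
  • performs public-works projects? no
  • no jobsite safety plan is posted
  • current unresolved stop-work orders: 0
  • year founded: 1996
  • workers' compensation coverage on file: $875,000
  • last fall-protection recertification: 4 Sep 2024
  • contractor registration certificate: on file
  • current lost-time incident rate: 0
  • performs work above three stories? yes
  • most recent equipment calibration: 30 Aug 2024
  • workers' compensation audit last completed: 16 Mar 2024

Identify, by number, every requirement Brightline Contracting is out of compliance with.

8, 9

1. condition 'performs work above three stories' holds; equipment calibration 32 days ago vs limit 45 → met
2. contractor registration certificate present → met
3. lost-time incident rate 0 ≤ 1 → met
4. condition 'performs public-works projects' does not hold → requirement n/a → met
5. unresolved stop-work orders 0 ≤ 1 → met
6. workers' compensation coverage $875,000 ≥ $850,000 → met
7. fall-protection recertification 27 days ago vs limit 30 → met
8. workers' compensation audit 199 days ago vs limit 180 → not met
9. condition 'handles asbestos abatement' holds; jobsite safety plan absent → not met
Not met: 8, 9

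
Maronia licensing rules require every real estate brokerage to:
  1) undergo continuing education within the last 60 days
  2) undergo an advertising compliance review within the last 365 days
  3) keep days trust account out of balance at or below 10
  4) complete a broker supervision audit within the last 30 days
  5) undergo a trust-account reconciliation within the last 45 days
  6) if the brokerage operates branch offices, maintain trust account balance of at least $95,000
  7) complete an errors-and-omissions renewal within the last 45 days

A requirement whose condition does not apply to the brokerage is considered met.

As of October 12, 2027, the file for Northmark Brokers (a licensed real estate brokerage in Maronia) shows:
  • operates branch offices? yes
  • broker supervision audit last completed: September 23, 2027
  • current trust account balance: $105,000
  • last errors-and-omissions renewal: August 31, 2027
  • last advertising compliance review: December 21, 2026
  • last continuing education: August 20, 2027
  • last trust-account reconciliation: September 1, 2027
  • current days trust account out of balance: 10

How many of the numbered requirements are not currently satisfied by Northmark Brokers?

0

1. continuing education 53 days ago vs limit 60 → met
2. advertising compliance review 295 days ago vs limit 365 → met
3. days trust account out of balance 10 ≤ 10 → met
4. broker supervision audit 19 days ago vs limit 30 → met
5. trust-account reconciliation 41 days ago vs limit 45 → met
6. condition 'operates branch offices' holds; trust account balance $105,000 ≥ $95,000 → met
7. errors-and-omissions renewal 42 days ago vs limit 45 → met
Not met: 0 of 7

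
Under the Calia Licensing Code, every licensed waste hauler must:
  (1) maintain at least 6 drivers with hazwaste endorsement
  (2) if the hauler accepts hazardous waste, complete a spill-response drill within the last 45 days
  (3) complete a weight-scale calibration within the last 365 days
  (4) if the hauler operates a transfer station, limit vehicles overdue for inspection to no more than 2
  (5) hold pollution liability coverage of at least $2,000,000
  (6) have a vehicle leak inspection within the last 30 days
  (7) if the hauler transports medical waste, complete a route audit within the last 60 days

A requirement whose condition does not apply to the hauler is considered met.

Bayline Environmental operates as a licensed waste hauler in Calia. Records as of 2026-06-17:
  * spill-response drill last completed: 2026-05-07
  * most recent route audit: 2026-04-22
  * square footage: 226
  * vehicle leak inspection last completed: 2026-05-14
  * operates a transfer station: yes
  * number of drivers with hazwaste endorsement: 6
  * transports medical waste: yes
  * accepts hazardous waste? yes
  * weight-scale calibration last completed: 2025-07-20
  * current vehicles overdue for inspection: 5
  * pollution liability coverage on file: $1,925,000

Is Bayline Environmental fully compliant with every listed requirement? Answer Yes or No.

No

1. drivers with hazwaste endorsement 6 ≥ 6 → met
2. condition 'accepts hazardous waste' holds; spill-response drill 41 days ago vs limit 45 → met
3. weight-scale calibration 332 days ago vs limit 365 → met
4. condition 'operates a transfer station' holds; vehicles overdue for inspection 5 > 2 → not met
5. pollution liability coverage $1,925,000 < $2,000,000 → not met
6. vehicle leak inspection 34 days ago vs limit 30 → not met
7. condition 'transports medical waste' holds; route audit 56 days ago vs limit 60 → met
Not met: 4, 5, 6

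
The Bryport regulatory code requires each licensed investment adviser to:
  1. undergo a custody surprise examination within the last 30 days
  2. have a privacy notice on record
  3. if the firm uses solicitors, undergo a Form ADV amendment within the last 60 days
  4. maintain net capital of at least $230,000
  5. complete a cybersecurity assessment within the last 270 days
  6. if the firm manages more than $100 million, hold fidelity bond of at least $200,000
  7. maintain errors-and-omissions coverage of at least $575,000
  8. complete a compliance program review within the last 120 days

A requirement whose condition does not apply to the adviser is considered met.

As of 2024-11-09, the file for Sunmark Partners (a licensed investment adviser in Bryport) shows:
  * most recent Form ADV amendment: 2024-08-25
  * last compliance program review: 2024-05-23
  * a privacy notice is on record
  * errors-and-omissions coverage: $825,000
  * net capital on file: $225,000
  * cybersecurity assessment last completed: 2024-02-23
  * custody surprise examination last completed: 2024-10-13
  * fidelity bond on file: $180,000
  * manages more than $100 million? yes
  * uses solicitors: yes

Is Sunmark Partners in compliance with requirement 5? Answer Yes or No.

Yes

5. cybersecurity assessment 260 days ago vs limit 270 → met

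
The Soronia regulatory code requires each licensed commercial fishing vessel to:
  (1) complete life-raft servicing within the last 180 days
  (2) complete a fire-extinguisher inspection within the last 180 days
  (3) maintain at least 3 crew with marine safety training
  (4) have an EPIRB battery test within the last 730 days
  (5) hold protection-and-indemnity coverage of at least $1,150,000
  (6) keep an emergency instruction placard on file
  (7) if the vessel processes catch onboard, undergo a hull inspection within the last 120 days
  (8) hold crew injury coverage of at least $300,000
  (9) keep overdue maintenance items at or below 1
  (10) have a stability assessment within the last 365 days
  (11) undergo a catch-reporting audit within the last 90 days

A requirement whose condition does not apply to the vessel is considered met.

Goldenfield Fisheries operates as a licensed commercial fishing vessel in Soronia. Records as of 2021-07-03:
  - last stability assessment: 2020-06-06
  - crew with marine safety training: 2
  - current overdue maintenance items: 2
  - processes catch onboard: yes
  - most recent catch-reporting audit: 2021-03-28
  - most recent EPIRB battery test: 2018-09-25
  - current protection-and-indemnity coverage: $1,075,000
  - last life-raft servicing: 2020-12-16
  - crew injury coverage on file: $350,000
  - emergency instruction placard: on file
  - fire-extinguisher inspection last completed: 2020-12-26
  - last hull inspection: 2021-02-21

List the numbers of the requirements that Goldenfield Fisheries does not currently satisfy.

1. life-raft servicing 199 days ago vs limit 180 → not met
2. fire-extinguisher inspection 189 days ago vs limit 180 → not met
3. crew with marine safety training 2 < 3 → not met
4. EPIRB battery test 1012 days ago vs limit 730 → not met
5. protection-and-indemnity coverage $1,075,000 < $1,150,000 → not met
6. emergency instruction placard present → met
7. condition 'processes catch onboard' holds; hull inspection 132 days ago vs limit 120 → not met
8. crew injury coverage $350,000 ≥ $300,000 → met
9. overdue maintenance items 2 > 1 → not met
10. stability assessment 392 days ago vs limit 365 → not met
11. catch-reporting audit 97 days ago vs limit 90 → not met
Not met: 1, 2, 3, 4, 5, 7, 9, 10, 11

1, 2, 3, 4, 5, 7, 9, 10, 11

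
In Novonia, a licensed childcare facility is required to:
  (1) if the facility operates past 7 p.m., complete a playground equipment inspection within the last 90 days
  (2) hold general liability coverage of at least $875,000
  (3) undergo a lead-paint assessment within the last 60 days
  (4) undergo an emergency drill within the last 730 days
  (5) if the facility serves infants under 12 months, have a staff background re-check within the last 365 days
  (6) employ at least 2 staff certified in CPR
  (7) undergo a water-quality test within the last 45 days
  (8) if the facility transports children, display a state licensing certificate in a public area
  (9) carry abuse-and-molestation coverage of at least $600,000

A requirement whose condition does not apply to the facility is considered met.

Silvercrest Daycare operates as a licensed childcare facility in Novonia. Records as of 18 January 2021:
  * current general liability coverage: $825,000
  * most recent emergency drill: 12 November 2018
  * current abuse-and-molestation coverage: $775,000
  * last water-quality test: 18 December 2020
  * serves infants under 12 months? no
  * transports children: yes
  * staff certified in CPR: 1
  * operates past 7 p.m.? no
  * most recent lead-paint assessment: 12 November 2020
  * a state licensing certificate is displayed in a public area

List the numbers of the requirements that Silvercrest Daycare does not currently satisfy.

1. condition 'operates past 7 p.m.' does not hold → requirement n/a → met
2. general liability coverage $825,000 < $875,000 → not met
3. lead-paint assessment 67 days ago vs limit 60 → not met
4. emergency drill 798 days ago vs limit 730 → not met
5. condition 'serves infants under 12 months' does not hold → requirement n/a → met
6. staff certified in CPR 1 < 2 → not met
7. water-quality test 31 days ago vs limit 45 → met
8. condition 'transports children' holds; state licensing certificate present → met
9. abuse-and-molestation coverage $775,000 ≥ $600,000 → met
Not met: 2, 3, 4, 6

2, 3, 4, 6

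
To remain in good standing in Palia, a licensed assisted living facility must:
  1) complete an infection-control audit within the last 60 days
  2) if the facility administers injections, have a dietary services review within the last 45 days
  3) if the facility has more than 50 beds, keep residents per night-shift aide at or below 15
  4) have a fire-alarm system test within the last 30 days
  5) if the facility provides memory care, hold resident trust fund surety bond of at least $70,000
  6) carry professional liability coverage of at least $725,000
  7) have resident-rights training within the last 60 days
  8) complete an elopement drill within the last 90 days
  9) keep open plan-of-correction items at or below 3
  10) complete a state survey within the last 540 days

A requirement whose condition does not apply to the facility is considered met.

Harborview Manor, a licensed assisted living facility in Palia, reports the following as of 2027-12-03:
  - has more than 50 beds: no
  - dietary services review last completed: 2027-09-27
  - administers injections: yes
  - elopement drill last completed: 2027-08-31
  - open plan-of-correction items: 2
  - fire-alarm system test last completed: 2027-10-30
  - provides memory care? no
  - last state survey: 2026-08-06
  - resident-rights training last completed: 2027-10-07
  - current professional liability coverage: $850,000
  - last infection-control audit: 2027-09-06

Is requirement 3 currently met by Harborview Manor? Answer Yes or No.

3. condition 'has more than 50 beds' does not hold → requirement n/a → met

Yes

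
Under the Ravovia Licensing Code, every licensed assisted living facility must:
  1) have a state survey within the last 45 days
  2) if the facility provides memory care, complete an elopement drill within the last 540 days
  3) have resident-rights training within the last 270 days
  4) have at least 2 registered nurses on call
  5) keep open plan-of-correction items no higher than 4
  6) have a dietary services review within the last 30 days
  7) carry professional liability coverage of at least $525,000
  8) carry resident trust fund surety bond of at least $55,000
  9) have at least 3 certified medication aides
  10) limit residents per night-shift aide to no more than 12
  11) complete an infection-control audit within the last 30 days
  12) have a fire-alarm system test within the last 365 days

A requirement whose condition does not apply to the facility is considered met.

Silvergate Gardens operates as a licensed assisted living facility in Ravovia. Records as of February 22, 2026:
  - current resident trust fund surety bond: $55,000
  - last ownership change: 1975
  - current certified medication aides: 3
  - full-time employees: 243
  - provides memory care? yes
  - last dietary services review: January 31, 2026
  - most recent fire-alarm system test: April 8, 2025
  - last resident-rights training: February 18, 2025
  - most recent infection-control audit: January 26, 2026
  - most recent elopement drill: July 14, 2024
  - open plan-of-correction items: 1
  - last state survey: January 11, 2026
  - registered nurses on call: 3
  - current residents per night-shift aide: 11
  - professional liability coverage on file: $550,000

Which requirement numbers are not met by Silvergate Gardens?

2, 3

1. state survey 42 days ago vs limit 45 → met
2. condition 'provides memory care' holds; elopement drill 588 days ago vs limit 540 → not met
3. resident-rights training 369 days ago vs limit 270 → not met
4. registered nurses on call 3 ≥ 2 → met
5. open plan-of-correction items 1 ≤ 4 → met
6. dietary services review 22 days ago vs limit 30 → met
7. professional liability coverage $550,000 ≥ $525,000 → met
8. resident trust fund surety bond $55,000 ≥ $55,000 → met
9. certified medication aides 3 ≥ 3 → met
10. residents per night-shift aide 11 ≤ 12 → met
11. infection-control audit 27 days ago vs limit 30 → met
12. fire-alarm system test 320 days ago vs limit 365 → met
Not met: 2, 3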